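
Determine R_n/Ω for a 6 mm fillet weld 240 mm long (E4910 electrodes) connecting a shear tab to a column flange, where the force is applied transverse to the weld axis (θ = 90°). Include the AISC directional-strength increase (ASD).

E49XX → F_EXX = 490 MPa.
t_e = 0.707 × 6 = 4.242 mm; A_we = 4.242 × 240 = 1018 mm².
Directional factor: 1.0 + 0.5 sin^1.5(90°) = 1.5.
F_nw = 0.6 × 490 × 1.5 = 441 MPa.
R_n/Ω = (441 × 1018) / 2.0 × 10⁻³ = 224.5 kN.

R_n/Ω ≈ 224 kN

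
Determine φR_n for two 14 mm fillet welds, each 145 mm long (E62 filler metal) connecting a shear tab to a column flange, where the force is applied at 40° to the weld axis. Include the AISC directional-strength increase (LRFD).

φR_n ≈ 1010 kN

E62XX → F_EXX = 620 MPa.
t_e = 0.707 × 14 = 9.898 mm; A_we = 9.898 × 290 = 2870 mm².
Directional factor: 1.0 + 0.5 sin^1.5(40°) = 1.258.
F_nw = 0.6 × 620 × 1.258 = 467.9 MPa.
φR_n = 0.75 × 467.9 × 2870 × 10⁻³ = 1007 kN.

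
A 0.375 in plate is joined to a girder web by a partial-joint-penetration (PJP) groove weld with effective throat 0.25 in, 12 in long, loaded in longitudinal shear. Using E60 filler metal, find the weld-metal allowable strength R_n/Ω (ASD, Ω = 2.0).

E60XX → F_EXX = 60 ksi.
Effective throat (given) t_e = 0.25 in.
A_we = 0.25 × 12 = 3 in².
F_nw = 0.6 F_EXX = 36 ksi.
R_n/Ω = (36 × 3) / 2.0 = 54 kips.

R_n/Ω ≈ 54 kips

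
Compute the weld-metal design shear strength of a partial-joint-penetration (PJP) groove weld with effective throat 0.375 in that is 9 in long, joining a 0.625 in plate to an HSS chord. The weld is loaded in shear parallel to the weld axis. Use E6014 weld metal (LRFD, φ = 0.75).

E60XX → F_EXX = 60 ksi.
Effective throat (given) t_e = 0.375 in.
A_we = 0.375 × 9 = 3.375 in².
F_nw = 0.6 F_EXX = 36 ksi.
φR_n = 0.75 × 36 × 3.375 = 91.12 kips.

φR_n ≈ 91.1 kips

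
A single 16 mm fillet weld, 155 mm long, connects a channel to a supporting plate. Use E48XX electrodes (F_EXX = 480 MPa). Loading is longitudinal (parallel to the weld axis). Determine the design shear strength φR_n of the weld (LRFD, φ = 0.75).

φR_n ≈ 379 kN

Effective throat t_e = 0.707 × 16 = 11.31 mm.
Total length L = 155 mm; A_we = 11.31 × 155 = 1753 mm².
F_nw = 0.6 F_EXX = 0.6 × 480 = 288 MPa.
φR_n = 0.75 × 288 × 1753 × 10⁻³ = 378.7 kN.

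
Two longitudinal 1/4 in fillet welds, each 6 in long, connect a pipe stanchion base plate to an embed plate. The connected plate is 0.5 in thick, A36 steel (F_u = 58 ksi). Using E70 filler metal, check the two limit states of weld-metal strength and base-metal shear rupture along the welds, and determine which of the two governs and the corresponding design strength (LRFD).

E70XX → F_EXX = 70 ksi.
t_e = 0.707 × 0.25 = 0.1767 in; L = 12 in.
Weld metal: φR_n = 0.75 × 0.6 × 70 × 0.1767 × 12 = 66.81 kip.
Base metal (shear rupture): φR_n = 0.75 × 0.6 × 58 × 0.5 × 12 = 156.6 kip.
Governing: weld metal.

φR_n ≈ 66.8 kip (weld metal governs)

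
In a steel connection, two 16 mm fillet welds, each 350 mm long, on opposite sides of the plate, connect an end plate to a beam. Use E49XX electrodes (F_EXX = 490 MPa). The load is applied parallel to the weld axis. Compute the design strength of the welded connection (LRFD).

φR_n ≈ 1750 kN

Effective throat t_e = 0.707 × 16 = 11.31 mm.
Total length L = 700 mm; A_we = 11.31 × 700 = 7918 mm².
F_nw = 0.6 F_EXX = 0.6 × 490 = 294 MPa.
φR_n = 0.75 × 294 × 7918 × 10⁻³ = 1746 kN.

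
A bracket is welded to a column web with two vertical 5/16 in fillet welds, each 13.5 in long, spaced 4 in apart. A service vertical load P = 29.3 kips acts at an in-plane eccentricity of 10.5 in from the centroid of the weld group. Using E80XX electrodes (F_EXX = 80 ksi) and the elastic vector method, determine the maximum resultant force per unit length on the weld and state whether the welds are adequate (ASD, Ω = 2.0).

Total weld length L_w = 27 in. Treat welds as unit-width lines.
Polar moment about centroid: J = 2[d³/12 + d(b/2)²] = 2[13.5³/12 + 13.5×2²] = 518.1 in³.
Direct shear f_v = P/L_w = 29.3 / 27 = 1.085 kip/in (vertical).
Torsion M = P·e = 29.3 × 10.5 = 307.65 kip·in.
Critical point at (x, y) = (2, 6.75) from centroid. f_tx = M·y/J = 4.008 kip/in; f_ty = M·x/J = 1.188 kip/in.
Resultant f_max = √[f_tx² + (f_v + f_ty)²] = √[4.008² + (1.085 + 1.188)²] = 4.608 kip/in.
Capacity per unit length: r_n/Ω = (1/2.0) × 0.6 × 80 × (0.707 × 0.3125) = 5.302 kip/in.
4.608 ≤ 5.302 → adequate.

f_max ≈ 4.61 kip/in; adequate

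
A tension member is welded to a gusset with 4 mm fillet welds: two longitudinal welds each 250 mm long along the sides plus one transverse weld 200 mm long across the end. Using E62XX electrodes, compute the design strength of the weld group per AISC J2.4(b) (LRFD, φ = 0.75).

φR_n ≈ 572 kN

E62XX → F_EXX = 620 MPa.
t_e = 0.707 × 4 = 2.828 mm.
R_nwl = 0.6 × 620 × 2.828 × 500 × 10⁻³ = 526 kN (longitudinal, 2 welds).
R_nwt = 0.6 × 620 × 2.828 × 200 × 10⁻³ = 210.4 kN (transverse, base value).
(i) R_nwl + R_nwt = 736.4 kN; (ii) 0.85 R_nwl + 1.5 R_nwt = 762.7 kN.
R_n = max = 762.7 kN [governs: (ii)]; φR_n = 572 kN.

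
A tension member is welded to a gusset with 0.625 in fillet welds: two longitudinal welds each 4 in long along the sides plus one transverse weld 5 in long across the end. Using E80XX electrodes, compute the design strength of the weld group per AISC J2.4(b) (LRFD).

E80XX → F_EXX = 80 ksi.
t_e = 0.707 × 0.625 = 0.4419 in.
R_nwl = 0.6 × 80 × 0.4419 × 8 = 169.7 kip (longitudinal, 2 welds).
R_nwt = 0.6 × 80 × 0.4419 × 5 = 106 kip (transverse, base value).
(i) R_nwl + R_nwt = 275.7 kip; (ii) 0.85 R_nwl + 1.5 R_nwt = 303.3 kip.
R_n = max = 303.3 kip [governs: (ii)]; φR_n = 227.5 kip.

φR_n ≈ 227 kip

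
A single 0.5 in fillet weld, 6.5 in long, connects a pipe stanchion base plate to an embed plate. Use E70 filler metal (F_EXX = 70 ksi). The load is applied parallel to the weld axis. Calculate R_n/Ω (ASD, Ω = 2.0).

Effective throat t_e = 0.707 × 0.5 = 0.3535 in.
Total length L = 6.5 in; A_we = 0.3535 × 6.5 = 2.298 in².
F_nw = 0.6 F_EXX = 0.6 × 70 = 42 ksi.
R_n = 42 × 2.298 = 96.51 kip; R_n/Ω = 96.51/2.0 = 48.25 kip.

R_n/Ω ≈ 48.3 kip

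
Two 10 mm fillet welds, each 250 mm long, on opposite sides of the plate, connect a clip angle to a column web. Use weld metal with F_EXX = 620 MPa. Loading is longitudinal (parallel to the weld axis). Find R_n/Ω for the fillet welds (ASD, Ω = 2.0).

Effective throat t_e = 0.707 × 10 = 7.07 mm.
Total length L = 500 mm; A_we = 7.07 × 500 = 3535 mm².
F_nw = 0.6 F_EXX = 0.6 × 620 = 372 MPa.
R_n = 372 × 3535 × 10⁻³ = 1315 kN; R_n/Ω = 1315/2.0 = 657.5 kN.

R_n/Ω ≈ 658 kN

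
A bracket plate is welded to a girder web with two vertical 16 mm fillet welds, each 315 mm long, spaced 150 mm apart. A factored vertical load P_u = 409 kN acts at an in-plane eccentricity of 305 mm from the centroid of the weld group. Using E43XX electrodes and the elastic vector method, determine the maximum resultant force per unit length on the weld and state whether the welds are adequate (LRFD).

f_max ≈ 2830 N/mm; NOT adequate

E43XX → F_EXX = 430 MPa.
Total weld length L_w = 630 mm. Treat welds as unit-width lines.
Polar moment about centroid: J = 2[d³/12 + d(b/2)²] = 2[315³/12 + 315×75²] = 8753000 mm³.
Direct shear f_v = P/L_w = 409×10³ / 630 = 649.2 N/mm (vertical).
Torsion M = P·e = 409×10³ × 305 = 124740000 N·mm.
Critical point at (x, y) = (75, 157.5) from centroid. f_tx = M·y/J = 2245 N/mm; f_ty = M·x/J = 1069 N/mm.
Resultant f_max = √[f_tx² + (f_v + f_ty)²] = √[2245² + (649.2 + 1069)²] = 2827 N/mm.
Capacity per unit length: φr_n = 0.75 × 0.6 × 430 × (0.707 × 16) = 2189 N/mm.
2827 > 2189 → NOT adequate.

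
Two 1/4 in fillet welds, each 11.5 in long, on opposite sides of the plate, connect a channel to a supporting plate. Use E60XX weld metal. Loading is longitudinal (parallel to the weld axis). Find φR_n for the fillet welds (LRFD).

φR_n ≈ 110 kips

E60XX → F_EXX = 60 ksi.
Effective throat t_e = 0.707 × 0.25 = 0.1767 in.
Total length L = 23 in; A_we = 0.1767 × 23 = 4.065 in².
F_nw = 0.6 F_EXX = 0.6 × 60 = 36 ksi.
φR_n = 0.75 × 36 × 4.065 = 109.8 kips.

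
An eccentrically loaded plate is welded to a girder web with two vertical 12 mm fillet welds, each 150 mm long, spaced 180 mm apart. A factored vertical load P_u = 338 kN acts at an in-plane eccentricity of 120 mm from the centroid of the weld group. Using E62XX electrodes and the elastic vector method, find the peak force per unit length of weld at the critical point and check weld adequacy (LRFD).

E62XX → F_EXX = 620 MPa.
Total weld length L_w = 300 mm. Treat welds as unit-width lines.
Polar moment about centroid: J = 2[d³/12 + d(b/2)²] = 2[150³/12 + 150×90²] = 2992000 mm³.
Direct shear f_v = P/L_w = 338×10³ / 300 = 1127 N/mm (vertical).
Torsion M = P·e = 338×10³ × 120 = 40560000 N·mm.
Critical point at (x, y) = (90, 75) from centroid. f_tx = M·y/J = 1017 N/mm; f_ty = M·x/J = 1220 N/mm.
Resultant f_max = √[f_tx² + (f_v + f_ty)²] = √[1017² + (1127 + 1220)²] = 2557 N/mm.
Capacity per unit length: φr_n = 0.75 × 0.6 × 620 × (0.707 × 12) = 2367 N/mm.
2557 > 2367 → NOT adequate.

f_max ≈ 2560 N/mm; NOT adequate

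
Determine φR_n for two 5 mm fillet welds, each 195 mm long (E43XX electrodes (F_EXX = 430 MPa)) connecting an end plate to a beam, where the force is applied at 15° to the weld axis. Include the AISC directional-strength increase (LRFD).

φR_n ≈ 284 kN

t_e = 0.707 × 5 = 3.535 mm; A_we = 3.535 × 390 = 1379 mm².
Directional factor: 1.0 + 0.5 sin^1.5(15°) = 1.066.
F_nw = 0.6 × 430 × 1.066 = 275 MPa.
φR_n = 0.75 × 275 × 1379 × 10⁻³ = 284.3 kN.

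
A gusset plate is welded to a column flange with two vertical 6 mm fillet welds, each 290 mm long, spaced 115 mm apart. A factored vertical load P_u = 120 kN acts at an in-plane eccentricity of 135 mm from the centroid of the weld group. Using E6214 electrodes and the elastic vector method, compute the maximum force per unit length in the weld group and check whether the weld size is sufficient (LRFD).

E62XX → F_EXX = 620 MPa.
Total weld length L_w = 580 mm. Treat welds as unit-width lines.
Polar moment about centroid: J = 2[d³/12 + d(b/2)²] = 2[290³/12 + 290×57.5²] = 5982000 mm³.
Direct shear f_v = P/L_w = 120×10³ / 580 = 206.9 N/mm (vertical).
Torsion M = P·e = 120×10³ × 135 = 16200000 N·mm.
Critical point at (x, y) = (57.5, 145) from centroid. f_tx = M·y/J = 392.6 N/mm; f_ty = M·x/J = 155.7 N/mm.
Resultant f_max = √[f_tx² + (f_v + f_ty)²] = √[392.6² + (206.9 + 155.7)²] = 534.5 N/mm.
Capacity per unit length: φr_n = 0.75 × 0.6 × 620 × (0.707 × 6) = 1184 N/mm.
534.5 ≤ 1184 → adequate.

f_max ≈ 534 N/mm; adequate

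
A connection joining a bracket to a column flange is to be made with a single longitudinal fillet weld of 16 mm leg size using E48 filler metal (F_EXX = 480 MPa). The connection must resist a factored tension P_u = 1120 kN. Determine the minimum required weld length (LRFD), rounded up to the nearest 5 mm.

L = 460 mm

Throat t_e = 0.707 × 16 = 11.31 mm.
φr_n = 0.75 × 0.6 × 480 × 11.31 × 10⁻³ = 2.443 kN/mm.
L_req = P_u / φr_n = 1120 / 2.443 = 458.4 mm total.
Round up → use L = 460 mm.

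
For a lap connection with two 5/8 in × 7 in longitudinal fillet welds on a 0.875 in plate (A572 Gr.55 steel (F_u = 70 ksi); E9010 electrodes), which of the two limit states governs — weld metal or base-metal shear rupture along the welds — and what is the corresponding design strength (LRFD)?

E90XX → F_EXX = 90 ksi.
t_e = 0.707 × 0.625 = 0.4419 in; L = 14 in.
Weld metal: φR_n = 0.75 × 0.6 × 90 × 0.4419 × 14 = 250.5 kips.
Base metal (shear rupture): φR_n = 0.75 × 0.6 × 70 × 0.875 × 14 = 385.9 kips.
Governing: weld metal.

φR_n ≈ 251 kips (weld metal governs)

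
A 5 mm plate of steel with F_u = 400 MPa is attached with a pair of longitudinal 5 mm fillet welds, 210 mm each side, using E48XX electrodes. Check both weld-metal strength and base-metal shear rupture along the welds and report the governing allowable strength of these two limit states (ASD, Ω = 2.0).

E48XX → F_EXX = 480 MPa.
t_e = 0.707 × 5 = 3.535 mm; L = 420 mm.
Weld metal: R_n/Ω = (1/2.0) × 0.6 × 480 × 3.535 × 420 × 10⁻³ = 213.8 kN.
Base metal (shear rupture): R_n/Ω = (1/2.0) × 0.6 × 400 × 5 × 420 × 10⁻³ = 252 kN.
Governing: weld metal.

R_n/Ω ≈ 214 kN (weld metal governs)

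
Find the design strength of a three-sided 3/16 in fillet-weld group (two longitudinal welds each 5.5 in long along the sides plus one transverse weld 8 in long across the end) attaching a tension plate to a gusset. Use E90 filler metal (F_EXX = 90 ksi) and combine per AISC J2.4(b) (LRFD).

t_e = 0.707 × 0.1875 = 0.1326 in.
R_nwl = 0.6 × 90 × 0.1326 × 11 = 78.74 kips (longitudinal, 2 welds).
R_nwt = 0.6 × 90 × 0.1326 × 8 = 57.27 kips (transverse, base value).
(i) R_nwl + R_nwt = 136 kips; (ii) 0.85 R_nwl + 1.5 R_nwt = 152.8 kips.
R_n = max = 152.8 kips [governs: (ii)]; φR_n = 114.6 kips.

φR_n ≈ 115 kips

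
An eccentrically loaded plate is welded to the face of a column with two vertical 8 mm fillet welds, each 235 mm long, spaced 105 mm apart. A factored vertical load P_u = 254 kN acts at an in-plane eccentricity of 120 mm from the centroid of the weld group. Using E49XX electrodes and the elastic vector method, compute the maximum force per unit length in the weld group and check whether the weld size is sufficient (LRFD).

E49XX → F_EXX = 490 MPa.
Total weld length L_w = 470 mm. Treat welds as unit-width lines.
Polar moment about centroid: J = 2[d³/12 + d(b/2)²] = 2[235³/12 + 235×52.5²] = 3458000 mm³.
Direct shear f_v = P/L_w = 254×10³ / 470 = 540.4 N/mm (vertical).
Torsion M = P·e = 254×10³ × 120 = 30480000 N·mm.
Critical point at (x, y) = (52.5, 117.5) from centroid. f_tx = M·y/J = 1036 N/mm; f_ty = M·x/J = 462.7 N/mm.
Resultant f_max = √[f_tx² + (f_v + f_ty)²] = √[1036² + (540.4 + 462.7)²] = 1442 N/mm.
Capacity per unit length: φr_n = 0.75 × 0.6 × 490 × (0.707 × 8) = 1247 N/mm.
1442 > 1247 → NOT adequate.

f_max ≈ 1440 N/mm; NOT adequate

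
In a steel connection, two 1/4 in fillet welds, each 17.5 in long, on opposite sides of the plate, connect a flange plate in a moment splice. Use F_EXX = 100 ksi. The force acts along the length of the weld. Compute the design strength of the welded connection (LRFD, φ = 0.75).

Effective throat t_e = 0.707 × 0.25 = 0.1767 in.
Total length L = 35 in; A_we = 0.1767 × 35 = 6.186 in².
F_nw = 0.6 F_EXX = 0.6 × 100 = 60 ksi.
φR_n = 0.75 × 60 × 6.186 = 278.4 kips.

φR_n ≈ 278 kips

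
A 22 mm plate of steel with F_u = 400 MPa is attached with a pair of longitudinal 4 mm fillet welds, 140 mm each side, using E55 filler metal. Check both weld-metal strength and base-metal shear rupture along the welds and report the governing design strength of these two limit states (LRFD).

φR_n ≈ 196 kN (weld metal governs)

E55XX → F_EXX = 550 MPa.
t_e = 0.707 × 4 = 2.828 mm; L = 280 mm.
Weld metal: φR_n = 0.75 × 0.6 × 550 × 2.828 × 280 × 10⁻³ = 196 kN.
Base metal (shear rupture): φR_n = 0.75 × 0.6 × 400 × 22 × 280 × 10⁻³ = 1109 kN.
Governing: weld metal.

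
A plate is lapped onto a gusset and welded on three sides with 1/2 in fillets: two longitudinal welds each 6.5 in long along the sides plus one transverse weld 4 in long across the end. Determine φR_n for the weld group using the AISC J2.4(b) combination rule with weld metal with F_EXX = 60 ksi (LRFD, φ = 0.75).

t_e = 0.707 × 0.5 = 0.3535 in.
R_nwl = 0.6 × 60 × 0.3535 × 13 = 165.4 kip (longitudinal, 2 welds).
R_nwt = 0.6 × 60 × 0.3535 × 4 = 50.9 kip (transverse, base value).
(i) R_nwl + R_nwt = 216.3 kip; (ii) 0.85 R_nwl + 1.5 R_nwt = 217 kip.
R_n = max = 217 kip [governs: (ii)]; φR_n = 162.7 kip.

φR_n ≈ 163 kip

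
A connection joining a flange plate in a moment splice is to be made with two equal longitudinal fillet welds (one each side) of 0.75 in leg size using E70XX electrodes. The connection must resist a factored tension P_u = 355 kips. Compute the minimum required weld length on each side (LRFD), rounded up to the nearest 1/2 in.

E70XX → F_EXX = 70 ksi.
Throat t_e = 0.707 × 0.75 = 0.5302 in.
φr_n = 0.75 × 0.6 × 70 × 0.5302 = 16.7 kips/in.
L_req = P_u / φr_n = 355 / 16.7 = 21.25 in total.
Per side: 21.25 / 2 = 10.63 in.
Round up → use L = 11 in on each side.

L = 11 in on each side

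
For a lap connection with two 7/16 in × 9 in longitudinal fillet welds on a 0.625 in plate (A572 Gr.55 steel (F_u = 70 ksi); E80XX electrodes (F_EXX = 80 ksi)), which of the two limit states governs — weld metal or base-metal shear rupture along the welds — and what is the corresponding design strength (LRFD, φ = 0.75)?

t_e = 0.707 × 0.4375 = 0.3093 in; L = 18 in.
Weld metal: φR_n = 0.75 × 0.6 × 80 × 0.3093 × 18 = 200.4 kip.
Base metal (shear rupture): φR_n = 0.75 × 0.6 × 70 × 0.625 × 18 = 354.4 kip.
Governing: weld metal.

φR_n ≈ 200 kip (weld metal governs)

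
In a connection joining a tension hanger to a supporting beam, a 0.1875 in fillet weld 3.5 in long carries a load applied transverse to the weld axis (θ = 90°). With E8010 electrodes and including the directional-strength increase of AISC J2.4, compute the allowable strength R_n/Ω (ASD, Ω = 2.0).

E80XX → F_EXX = 80 ksi.
t_e = 0.707 × 0.1875 = 0.1326 in; A_we = 0.1326 × 3.5 = 0.464 in².
Directional factor: 1.0 + 0.5 sin^1.5(90°) = 1.5.
F_nw = 0.6 × 80 × 1.5 = 72 ksi.
R_n/Ω = (72 × 0.464) / 2.0 = 16.7 kip.

R_n/Ω ≈ 16.7 kip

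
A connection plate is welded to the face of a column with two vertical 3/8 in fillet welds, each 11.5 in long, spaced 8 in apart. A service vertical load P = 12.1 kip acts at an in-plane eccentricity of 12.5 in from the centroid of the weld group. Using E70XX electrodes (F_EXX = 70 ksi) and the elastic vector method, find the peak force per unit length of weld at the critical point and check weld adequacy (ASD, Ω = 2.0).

f_max ≈ 2.05 kip/in; adequate

Total weld length L_w = 23 in. Treat welds as unit-width lines.
Polar moment about centroid: J = 2[d³/12 + d(b/2)²] = 2[11.5³/12 + 11.5×4²] = 621.5 in³.
Direct shear f_v = P/L_w = 12.1 / 23 = 0.5261 kip/in (vertical).
Torsion M = P·e = 12.1 × 12.5 = 151.25 kip·in.
Critical point at (x, y) = (4, 5.75) from centroid. f_tx = M·y/J = 1.399 kip/in; f_ty = M·x/J = 0.9735 kip/in.
Resultant f_max = √[f_tx² + (f_v + f_ty)²] = √[1.399² + (0.5261 + 0.9735)²] = 2.051 kip/in.
Capacity per unit length: r_n/Ω = (1/2.0) × 0.6 × 70 × (0.707 × 0.375) = 5.568 kip/in.
2.051 ≤ 5.568 → adequate.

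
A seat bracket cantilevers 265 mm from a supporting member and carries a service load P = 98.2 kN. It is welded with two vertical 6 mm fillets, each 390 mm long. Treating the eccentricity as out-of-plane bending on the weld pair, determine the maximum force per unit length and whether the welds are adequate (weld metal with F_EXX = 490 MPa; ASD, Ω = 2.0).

L_w = 2 × 390 = 780 mm; section modulus (unit throat) S = 2 × L²/6 = 50700 mm².
Direct shear f_v = P/L_w = 98.2×10³/780 = 125.9 N/mm.
Moment M = P × e = 98.2×10³ × 265 = 26023000 N·mm; bending f_b = M/S = 513.3 N/mm.
f_max = √(f_v² + f_b²) = √(125.9² + 513.3²) = 528.5 N/mm.
r_n/Ω = (1/2.0) × 0.6 × 490 × (0.707 × 6) = 623.6 N/mm → adequate.

f_max ≈ 528 N/mm; adequate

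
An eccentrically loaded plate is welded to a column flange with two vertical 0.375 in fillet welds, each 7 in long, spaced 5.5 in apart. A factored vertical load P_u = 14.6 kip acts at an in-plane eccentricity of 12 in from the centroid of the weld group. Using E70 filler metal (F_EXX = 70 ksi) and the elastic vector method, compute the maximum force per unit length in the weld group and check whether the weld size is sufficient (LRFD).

f_max ≈ 5.49 kip/in; adequate

Total weld length L_w = 14 in. Treat welds as unit-width lines.
Polar moment about centroid: J = 2[d³/12 + d(b/2)²] = 2[7³/12 + 7×2.75²] = 163 in³.
Direct shear f_v = P/L_w = 14.6 / 14 = 1.043 kip/in (vertical).
Torsion M = P·e = 14.6 × 12 = 175.2 kip·in.
Critical point at (x, y) = (2.75, 3.5) from centroid. f_tx = M·y/J = 3.761 kip/in; f_ty = M·x/J = 2.955 kip/in.
Resultant f_max = √[f_tx² + (f_v + f_ty)²] = √[3.761² + (1.043 + 2.955)²] = 5.489 kip/in.
Capacity per unit length: φr_n = 0.75 × 0.6 × 70 × (0.707 × 0.375) = 8.351 kip/in.
5.489 ≤ 8.351 → adequate.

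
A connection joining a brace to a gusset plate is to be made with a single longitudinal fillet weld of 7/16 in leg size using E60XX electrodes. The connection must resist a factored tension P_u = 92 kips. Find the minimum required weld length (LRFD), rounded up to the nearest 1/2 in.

L = 11.5 in

E60XX → F_EXX = 60 ksi.
Throat t_e = 0.707 × 0.4375 = 0.3093 in.
φr_n = 0.75 × 0.6 × 60 × 0.3093 = 8.351 kips/in.
L_req = P_u / φr_n = 92 / 8.351 = 11.02 in total.
Round up → use L = 11.5 in.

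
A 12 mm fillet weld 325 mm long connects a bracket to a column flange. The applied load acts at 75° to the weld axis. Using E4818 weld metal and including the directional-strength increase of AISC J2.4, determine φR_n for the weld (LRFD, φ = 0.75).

E48XX → F_EXX = 480 MPa.
t_e = 0.707 × 12 = 8.484 mm; A_we = 8.484 × 325 = 2757 mm².
Directional factor: 1.0 + 0.5 sin^1.5(75°) = 1.475.
F_nw = 0.6 × 480 × 1.475 = 424.7 MPa.
φR_n = 0.75 × 424.7 × 2757 × 10⁻³ = 878.3 kN.

φR_n ≈ 878 kN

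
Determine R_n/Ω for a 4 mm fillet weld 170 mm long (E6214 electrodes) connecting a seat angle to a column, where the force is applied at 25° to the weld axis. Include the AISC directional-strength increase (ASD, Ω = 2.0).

R_n/Ω ≈ 102 kN

E62XX → F_EXX = 620 MPa.
t_e = 0.707 × 4 = 2.828 mm; A_we = 2.828 × 170 = 480.8 mm².
Directional factor: 1.0 + 0.5 sin^1.5(25°) = 1.137.
F_nw = 0.6 × 620 × 1.137 = 423.1 MPa.
R_n/Ω = (423.1 × 480.8) / 2.0 × 10⁻³ = 101.7 kN.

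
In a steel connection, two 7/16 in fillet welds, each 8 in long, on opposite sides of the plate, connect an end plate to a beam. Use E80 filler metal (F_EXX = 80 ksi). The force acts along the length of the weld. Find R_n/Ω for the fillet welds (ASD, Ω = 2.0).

Effective throat t_e = 0.707 × 0.4375 = 0.3093 in.
Total length L = 16 in; A_we = 0.3093 × 16 = 4.949 in².
F_nw = 0.6 F_EXX = 0.6 × 80 = 48 ksi.
R_n = 48 × 4.949 = 237.6 kips; R_n/Ω = 237.6/2.0 = 118.8 kips.

R_n/Ω ≈ 119 kips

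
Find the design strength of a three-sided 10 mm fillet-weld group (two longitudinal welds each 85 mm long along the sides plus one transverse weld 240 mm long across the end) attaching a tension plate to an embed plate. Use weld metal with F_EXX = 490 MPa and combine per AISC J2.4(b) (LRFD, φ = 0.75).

t_e = 0.707 × 10 = 7.07 mm.
R_nwl = 0.6 × 490 × 7.07 × 170 × 10⁻³ = 353.4 kN (longitudinal, 2 welds).
R_nwt = 0.6 × 490 × 7.07 × 240 × 10⁻³ = 498.9 kN (transverse, base value).
(i) R_nwl + R_nwt = 852.2 kN; (ii) 0.85 R_nwl + 1.5 R_nwt = 1049 kN.
R_n = max = 1049 kN [governs: (ii)]; φR_n = 786.5 kN.

φR_n ≈ 786 kN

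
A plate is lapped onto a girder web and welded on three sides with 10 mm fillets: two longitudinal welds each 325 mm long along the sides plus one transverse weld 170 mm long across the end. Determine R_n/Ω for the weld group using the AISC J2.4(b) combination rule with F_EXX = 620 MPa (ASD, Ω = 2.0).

R_n/Ω ≈ 1080 kN

t_e = 0.707 × 10 = 7.07 mm.
R_nwl = 0.6 × 620 × 7.07 × 650 × 10⁻³ = 1710 kN (longitudinal, 2 welds).
R_nwt = 0.6 × 620 × 7.07 × 170 × 10⁻³ = 447.1 kN (transverse, base value).
(i) R_nwl + R_nwt = 2157 kN; (ii) 0.85 R_nwl + 1.5 R_nwt = 2124 kN.
R_n = max = 2157 kN [governs: (i)]; R_n/Ω = 1078 kN.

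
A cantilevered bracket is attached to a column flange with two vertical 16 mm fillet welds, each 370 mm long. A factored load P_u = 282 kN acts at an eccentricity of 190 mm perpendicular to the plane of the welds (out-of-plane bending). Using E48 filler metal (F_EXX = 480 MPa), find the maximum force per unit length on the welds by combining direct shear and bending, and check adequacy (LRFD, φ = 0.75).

f_max ≈ 1230 N/mm; adequate

L_w = 2 × 370 = 740 mm; section modulus (unit throat) S = 2 × L²/6 = 45630 mm².
Direct shear f_v = P/L_w = 282×10³/740 = 381.1 N/mm.
Moment M = P × e = 282×10³ × 190 = 53580000 N·mm; bending f_b = M/S = 1174 N/mm.
f_max = √(f_v² + f_b²) = √(381.1² + 1174²) = 1234 N/mm.
φr_n = 0.75 × 0.6 × 480 × (0.707 × 16) = 2443 N/mm → adequate.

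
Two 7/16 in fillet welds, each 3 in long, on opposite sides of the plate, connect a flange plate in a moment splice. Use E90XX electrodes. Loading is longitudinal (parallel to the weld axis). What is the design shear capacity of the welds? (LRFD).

E90XX → F_EXX = 90 ksi.
Effective throat t_e = 0.707 × 0.4375 = 0.3093 in.
Total length L = 6 in; A_we = 0.3093 × 6 = 1.856 in².
F_nw = 0.6 F_EXX = 0.6 × 90 = 54 ksi.
φR_n = 0.75 × 54 × 1.856 = 75.16 kip.

φR_n ≈ 75.2 kip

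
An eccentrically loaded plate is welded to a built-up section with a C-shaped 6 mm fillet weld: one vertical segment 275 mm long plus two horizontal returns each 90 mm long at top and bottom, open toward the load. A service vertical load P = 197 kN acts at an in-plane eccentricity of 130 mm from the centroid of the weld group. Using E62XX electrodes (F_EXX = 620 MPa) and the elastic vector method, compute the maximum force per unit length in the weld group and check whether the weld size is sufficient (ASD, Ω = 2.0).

Total weld length L_w = 455 mm. Treat welds as unit-width lines.
Centroid: x̄ = 2×90×45 / 455 = 17.8 mm from the vertical weld.
Polar moment about centroid: J = I_x + I_y = [275³/12 + 2×90×137.5²] + [275×17.8² + 2(90³/12 + 90×27.2²)] = 5478000 mm³.
Direct shear f_v = P/L_w = 197×10³ / 455 = 433 N/mm (vertical).
Torsion M = P·e = 197×10³ × 130 = 25610000 N·mm.
Critical point at (x, y) = (72.2, 137.5) from centroid. f_tx = M·y/J = 642.8 N/mm; f_ty = M·x/J = 337.5 N/mm.
Resultant f_max = √[f_tx² + (f_v + f_ty)²] = √[642.8² + (433 + 337.5)²] = 1003 N/mm.
Capacity per unit length: r_n/Ω = (1/2.0) × 0.6 × 620 × (0.707 × 6) = 789 N/mm.
1003 > 789 → NOT adequate.

f_max ≈ 1000 N/mm; NOT adequate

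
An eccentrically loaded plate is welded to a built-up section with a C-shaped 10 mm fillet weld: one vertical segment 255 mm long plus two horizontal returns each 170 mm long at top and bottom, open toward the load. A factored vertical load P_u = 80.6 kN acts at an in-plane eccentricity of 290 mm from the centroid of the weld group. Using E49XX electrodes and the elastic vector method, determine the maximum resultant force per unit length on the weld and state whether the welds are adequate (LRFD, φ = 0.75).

f_max ≈ 571 N/mm; adequate

E49XX → F_EXX = 490 MPa.
Total weld length L_w = 595 mm. Treat welds as unit-width lines.
Centroid: x̄ = 2×170×85 / 595 = 48.57 mm from the vertical weld.
Polar moment about centroid: J = I_x + I_y = [255³/12 + 2×170×127.5²] + [255×48.57² + 2(170³/12 + 170×36.43²)] = 8781000 mm³.
Direct shear f_v = P/L_w = 80.6×10³ / 595 = 135.5 N/mm (vertical).
Torsion M = P·e = 80.6×10³ × 290 = 23374000 N·mm.
Critical point at (x, y) = (121.4, 127.5) from centroid. f_tx = M·y/J = 339.4 N/mm; f_ty = M·x/J = 323.2 N/mm.
Resultant f_max = √[f_tx² + (f_v + f_ty)²] = √[339.4² + (135.5 + 323.2)²] = 570.6 N/mm.
Capacity per unit length: φr_n = 0.75 × 0.6 × 490 × (0.707 × 10) = 1559 N/mm.
570.6 ≤ 1559 → adequate.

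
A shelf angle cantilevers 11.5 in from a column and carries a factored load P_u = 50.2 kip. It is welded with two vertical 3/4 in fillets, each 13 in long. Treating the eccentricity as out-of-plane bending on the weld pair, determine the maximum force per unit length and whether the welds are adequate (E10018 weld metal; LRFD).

E100XX → F_EXX = 100 ksi.
L_w = 2 × 13 = 26 in; section modulus (unit throat) S = 2 × L²/6 = 56.33 in².
Direct shear f_v = P/L_w = 50.2/26 = 1.931 kip/in.
Moment M = P × e = 50.2 × 11.5 = 577.3 kip·in; bending f_b = M/S = 10.25 kip/in.
f_max = √(f_v² + f_b²) = √(1.931² + 10.25²) = 10.43 kip/in.
φr_n = 0.75 × 0.6 × 100 × (0.707 × 0.75) = 23.86 kip/in → adequate.

f_max ≈ 10.4 kip/in; adequate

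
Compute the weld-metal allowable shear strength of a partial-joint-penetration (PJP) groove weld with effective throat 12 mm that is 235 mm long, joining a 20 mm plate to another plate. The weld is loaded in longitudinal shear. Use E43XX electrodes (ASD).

R_n/Ω ≈ 364 kN

E43XX → F_EXX = 430 MPa.
Effective throat (given) t_e = 12 mm.
A_we = 12 × 235 = 2820 mm².
F_nw = 0.6 F_EXX = 258 MPa.
R_n/Ω = (258 × 2820) / 2.0 × 10⁻³ = 363.8 kN.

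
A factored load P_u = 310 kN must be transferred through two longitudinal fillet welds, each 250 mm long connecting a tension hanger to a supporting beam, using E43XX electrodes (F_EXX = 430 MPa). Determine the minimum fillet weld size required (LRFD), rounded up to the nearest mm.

Total weld length L = 500 mm.
Required throat t_e = P_u / (φ × 0.6 F_EXX × L) = 310 / (0.75 × 0.6 × 430 × 500 × 10⁻³) = 3.204 mm.
Required leg w = t_e / 0.707 = 4.532 mm → use 5 mm.

w = 5 mm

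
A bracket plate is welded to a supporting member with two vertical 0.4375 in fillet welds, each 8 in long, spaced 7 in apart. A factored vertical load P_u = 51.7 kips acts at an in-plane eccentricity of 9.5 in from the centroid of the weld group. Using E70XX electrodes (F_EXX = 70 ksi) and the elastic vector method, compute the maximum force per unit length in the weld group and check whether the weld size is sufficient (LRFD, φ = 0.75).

f_max ≈ 11.7 kip/in; NOT adequate

Total weld length L_w = 16 in. Treat welds as unit-width lines.
Polar moment about centroid: J = 2[d³/12 + d(b/2)²] = 2[8³/12 + 8×3.5²] = 281.3 in³.
Direct shear f_v = P/L_w = 51.7 / 16 = 3.231 kip/in (vertical).
Torsion M = P·e = 51.7 × 9.5 = 491.15 kip·in.
Critical point at (x, y) = (3.5, 4) from centroid. f_tx = M·y/J = 6.983 kip/in; f_ty = M·x/J = 6.11 kip/in.
Resultant f_max = √[f_tx² + (f_v + f_ty)²] = √[6.983² + (3.231 + 6.11)²] = 11.66 kip/in.
Capacity per unit length: φr_n = 0.75 × 0.6 × 70 × (0.707 × 0.4375) = 9.743 kip/in.
11.66 > 9.743 → NOT adequate.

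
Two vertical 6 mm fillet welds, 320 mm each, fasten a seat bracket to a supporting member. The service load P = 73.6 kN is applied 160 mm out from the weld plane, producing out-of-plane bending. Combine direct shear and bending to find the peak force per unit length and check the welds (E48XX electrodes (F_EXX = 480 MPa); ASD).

f_max ≈ 364 N/mm; adequate

L_w = 2 × 320 = 640 mm; section modulus (unit throat) S = 2 × L²/6 = 34130 mm².
Direct shear f_v = P/L_w = 73.6×10³/640 = 115 N/mm.
Moment M = P × e = 73.6×10³ × 160 = 11776000 N·mm; bending f_b = M/S = 345 N/mm.
f_max = √(f_v² + f_b²) = √(115² + 345²) = 363.7 N/mm.
r_n/Ω = (1/2.0) × 0.6 × 480 × (0.707 × 6) = 610.8 N/mm → adequate.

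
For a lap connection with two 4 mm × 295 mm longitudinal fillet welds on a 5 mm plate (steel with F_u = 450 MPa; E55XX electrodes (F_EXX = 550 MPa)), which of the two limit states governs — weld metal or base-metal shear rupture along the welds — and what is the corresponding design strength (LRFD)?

t_e = 0.707 × 4 = 2.828 mm; L = 590 mm.
Weld metal: φR_n = 0.75 × 0.6 × 550 × 2.828 × 590 × 10⁻³ = 413 kN.
Base metal (shear rupture): φR_n = 0.75 × 0.6 × 450 × 5 × 590 × 10⁻³ = 597.4 kN.
Governing: weld metal.

φR_n ≈ 413 kN (weld metal governs)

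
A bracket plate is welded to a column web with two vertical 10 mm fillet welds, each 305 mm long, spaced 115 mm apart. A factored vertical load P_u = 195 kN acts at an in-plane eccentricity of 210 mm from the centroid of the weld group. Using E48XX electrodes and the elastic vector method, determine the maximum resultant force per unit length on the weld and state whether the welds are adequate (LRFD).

f_max ≈ 1140 N/mm; adequate

E48XX → F_EXX = 480 MPa.
Total weld length L_w = 610 mm. Treat welds as unit-width lines.
Polar moment about centroid: J = 2[d³/12 + d(b/2)²] = 2[305³/12 + 305×57.5²] = 6746000 mm³.
Direct shear f_v = P/L_w = 195×10³ / 610 = 319.7 N/mm (vertical).
Torsion M = P·e = 195×10³ × 210 = 40950000 N·mm.
Critical point at (x, y) = (57.5, 152.5) from centroid. f_tx = M·y/J = 925.8 N/mm; f_ty = M·x/J = 349.1 N/mm.
Resultant f_max = √[f_tx² + (f_v + f_ty)²] = √[925.8² + (319.7 + 349.1)²] = 1142 N/mm.
Capacity per unit length: φr_n = 0.75 × 0.6 × 480 × (0.707 × 10) = 1527 N/mm.
1142 ≤ 1527 → adequate.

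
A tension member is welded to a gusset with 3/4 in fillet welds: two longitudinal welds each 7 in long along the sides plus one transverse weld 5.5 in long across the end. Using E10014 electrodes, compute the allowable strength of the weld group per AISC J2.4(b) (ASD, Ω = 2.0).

R_n/Ω ≈ 321 kips

E100XX → F_EXX = 100 ksi.
t_e = 0.707 × 0.75 = 0.5302 in.
R_nwl = 0.6 × 100 × 0.5302 × 14 = 445.4 kips (longitudinal, 2 welds).
R_nwt = 0.6 × 100 × 0.5302 × 5.5 = 175 kips (transverse, base value).
(i) R_nwl + R_nwt = 620.4 kips; (ii) 0.85 R_nwl + 1.5 R_nwt = 641.1 kips.
R_n = max = 641.1 kips [governs: (ii)]; R_n/Ω = 320.5 kips.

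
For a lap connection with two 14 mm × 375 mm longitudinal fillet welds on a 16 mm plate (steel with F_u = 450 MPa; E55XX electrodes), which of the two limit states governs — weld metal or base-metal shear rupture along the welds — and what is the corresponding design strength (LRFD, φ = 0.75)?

E55XX → F_EXX = 550 MPa.
t_e = 0.707 × 14 = 9.898 mm; L = 750 mm.
Weld metal: φR_n = 0.75 × 0.6 × 550 × 9.898 × 750 × 10⁻³ = 1837 kN.
Base metal (shear rupture): φR_n = 0.75 × 0.6 × 450 × 16 × 750 × 10⁻³ = 2430 kN.
Governing: weld metal.

φR_n ≈ 1840 kN (weld metal governs)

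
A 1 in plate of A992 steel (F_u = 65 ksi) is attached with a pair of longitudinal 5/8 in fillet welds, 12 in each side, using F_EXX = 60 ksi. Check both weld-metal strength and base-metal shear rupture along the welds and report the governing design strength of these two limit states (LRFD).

φR_n ≈ 286 kip (weld metal governs)

t_e = 0.707 × 0.625 = 0.4419 in; L = 24 in.
Weld metal: φR_n = 0.75 × 0.6 × 60 × 0.4419 × 24 = 286.3 kip.
Base metal (shear rupture): φR_n = 0.75 × 0.6 × 65 × 1 × 24 = 702 kip.
Governing: weld metal.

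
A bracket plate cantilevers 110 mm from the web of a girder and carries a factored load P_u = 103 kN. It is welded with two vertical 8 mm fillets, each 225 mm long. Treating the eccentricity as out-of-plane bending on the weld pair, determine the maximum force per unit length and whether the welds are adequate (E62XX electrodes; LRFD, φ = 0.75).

E62XX → F_EXX = 620 MPa.
L_w = 2 × 225 = 450 mm; section modulus (unit throat) S = 2 × L²/6 = 16880 mm².
Direct shear f_v = P/L_w = 103×10³/450 = 228.9 N/mm.
Moment M = P × e = 103×10³ × 110 = 11330000 N·mm; bending f_b = M/S = 671.4 N/mm.
f_max = √(f_v² + f_b²) = √(228.9² + 671.4²) = 709.4 N/mm.
φr_n = 0.75 × 0.6 × 620 × (0.707 × 8) = 1578 N/mm → adequate.

f_max ≈ 709 N/mm; adequate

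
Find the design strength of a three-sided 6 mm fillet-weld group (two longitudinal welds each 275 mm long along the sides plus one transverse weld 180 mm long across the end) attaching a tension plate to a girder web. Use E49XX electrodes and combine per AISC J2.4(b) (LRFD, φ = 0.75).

φR_n ≈ 690 kN

E49XX → F_EXX = 490 MPa.
t_e = 0.707 × 6 = 4.242 mm.
R_nwl = 0.6 × 490 × 4.242 × 550 × 10⁻³ = 685.9 kN (longitudinal, 2 welds).
R_nwt = 0.6 × 490 × 4.242 × 180 × 10⁻³ = 224.5 kN (transverse, base value).
(i) R_nwl + R_nwt = 910.4 kN; (ii) 0.85 R_nwl + 1.5 R_nwt = 919.8 kN.
R_n = max = 919.8 kN [governs: (ii)]; φR_n = 689.8 kN.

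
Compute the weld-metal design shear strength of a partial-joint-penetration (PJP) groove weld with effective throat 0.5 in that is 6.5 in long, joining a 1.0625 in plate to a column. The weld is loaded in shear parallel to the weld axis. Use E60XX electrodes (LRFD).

E60XX → F_EXX = 60 ksi.
Effective throat (given) t_e = 0.5 in.
A_we = 0.5 × 6.5 = 3.25 in².
F_nw = 0.6 F_EXX = 36 ksi.
φR_n = 0.75 × 36 × 3.25 = 87.75 kips.

φR_n ≈ 87.8 kips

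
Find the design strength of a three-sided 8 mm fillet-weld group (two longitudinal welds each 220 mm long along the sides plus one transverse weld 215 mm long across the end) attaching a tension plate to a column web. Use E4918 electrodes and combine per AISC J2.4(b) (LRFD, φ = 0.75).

φR_n ≈ 869 kN

E49XX → F_EXX = 490 MPa.
t_e = 0.707 × 8 = 5.656 mm.
R_nwl = 0.6 × 490 × 5.656 × 440 × 10⁻³ = 731.7 kN (longitudinal, 2 welds).
R_nwt = 0.6 × 490 × 5.656 × 215 × 10⁻³ = 357.5 kN (transverse, base value).
(i) R_nwl + R_nwt = 1089 kN; (ii) 0.85 R_nwl + 1.5 R_nwt = 1158 kN.
R_n = max = 1158 kN [governs: (ii)]; φR_n = 868.6 kN.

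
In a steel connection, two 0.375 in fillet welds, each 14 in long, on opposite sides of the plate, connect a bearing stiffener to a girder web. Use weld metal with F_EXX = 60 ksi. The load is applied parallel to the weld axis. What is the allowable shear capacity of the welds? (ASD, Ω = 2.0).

Effective throat t_e = 0.707 × 0.375 = 0.2651 in.
Total length L = 28 in; A_we = 0.2651 × 28 = 7.423 in².
F_nw = 0.6 F_EXX = 0.6 × 60 = 36 ksi.
R_n = 36 × 7.423 = 267.2 kips; R_n/Ω = 267.2/2.0 = 133.6 kips.

R_n/Ω ≈ 134 kips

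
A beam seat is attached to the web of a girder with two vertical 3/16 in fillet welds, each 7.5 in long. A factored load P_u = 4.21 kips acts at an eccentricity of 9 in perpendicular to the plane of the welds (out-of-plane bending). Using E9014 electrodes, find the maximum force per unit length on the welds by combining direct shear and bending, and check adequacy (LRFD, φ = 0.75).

f_max ≈ 2.04 kip/in; adequate

E90XX → F_EXX = 90 ksi.
L_w = 2 × 7.5 = 15 in; section modulus (unit throat) S = 2 × L²/6 = 18.75 in².
Direct shear f_v = P/L_w = 4.21/15 = 0.2807 kip/in.
Moment M = P × e = 4.21 × 9 = 37.89 kip·in; bending f_b = M/S = 2.021 kip/in.
f_max = √(f_v² + f_b²) = √(0.2807² + 2.021²) = 2.04 kip/in.
φr_n = 0.75 × 0.6 × 90 × (0.707 × 0.1875) = 5.369 kip/in → adequate.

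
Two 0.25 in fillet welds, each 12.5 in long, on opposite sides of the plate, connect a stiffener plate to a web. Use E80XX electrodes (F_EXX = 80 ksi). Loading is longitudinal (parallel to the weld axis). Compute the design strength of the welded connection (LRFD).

Effective throat t_e = 0.707 × 0.25 = 0.1767 in.
Total length L = 25 in; A_we = 0.1767 × 25 = 4.419 in².
F_nw = 0.6 F_EXX = 0.6 × 80 = 48 ksi.
φR_n = 0.75 × 48 × 4.419 = 159.1 kip.

φR_n ≈ 159 kip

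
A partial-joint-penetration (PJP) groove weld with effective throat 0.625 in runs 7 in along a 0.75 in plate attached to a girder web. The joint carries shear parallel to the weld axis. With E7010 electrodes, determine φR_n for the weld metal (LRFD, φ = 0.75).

E70XX → F_EXX = 70 ksi.
Effective throat (given) t_e = 0.625 in.
A_we = 0.625 × 7 = 4.375 in².
F_nw = 0.6 F_EXX = 42 ksi.
φR_n = 0.75 × 42 × 4.375 = 137.8 kip.

φR_n ≈ 138 kip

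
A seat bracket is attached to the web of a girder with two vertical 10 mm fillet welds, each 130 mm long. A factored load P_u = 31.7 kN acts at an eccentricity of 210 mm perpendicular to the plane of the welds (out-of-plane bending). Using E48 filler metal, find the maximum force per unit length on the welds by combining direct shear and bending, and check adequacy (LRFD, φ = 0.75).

E48XX → F_EXX = 480 MPa.
L_w = 2 × 130 = 260 mm; section modulus (unit throat) S = 2 × L²/6 = 5633 mm².
Direct shear f_v = P/L_w = 31.7×10³/260 = 121.9 N/mm.
Moment M = P × e = 31.7×10³ × 210 = 6657000 N·mm; bending f_b = M/S = 1182 N/mm.
f_max = √(f_v² + f_b²) = √(121.9² + 1182²) = 1188 N/mm.
φr_n = 0.75 × 0.6 × 480 × (0.707 × 10) = 1527 N/mm → adequate.

f_max ≈ 1190 N/mm; adequate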